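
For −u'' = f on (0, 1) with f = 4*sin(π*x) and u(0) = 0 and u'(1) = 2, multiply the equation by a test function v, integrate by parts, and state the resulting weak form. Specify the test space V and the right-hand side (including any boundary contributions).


V = {v ∈ H^1(0, 1) : v(0) = 0} (test functions vanish at x = 0 where u is specified); weak form: ∫_0^1 u'v' dx = ∫_0^1 (4*sin(π*x)) v dx + 2·v(1) for all v ∈ V.

Multiply both sides by a test function v and integrate from 0 to 1:
  ∫_0^1 −u''(x) v(x) dx = ∫_0^1 f(x) v(x) dx.
Integrate the LHS by parts once:
  ∫_0^1 −u'' v dx = −[u'(x) v(x)]_0^1 + ∫_0^1 u'(x) v'(x) dx.
Thus ∫_0^1 u'(x) v'(x) dx = ∫_0^1 f(x) v(x) dx + [u'(x) v(x)]_0^1.
Choose V so that boundary terms are either known or forced to vanish.
Mixed BC: u(0) = 0 (Dirichlet) and u'(1) = 2 (Neumann). Define V = {v ∈ H^1(0, 1) : v(0) = 0}. Then [u' v]_0^1 = u'(1)·v(1) − u'(0)·0 = 2·v(1).
Weak formulation: find u (satisfying any essential BC) such that ∫_0^1 u'(x) v'(x) dx = ∫_0^1 f v dx + 2·v(1) for all v ∈ V (Dirichlet at 0 absorbed into V; Neumann datum at x = 1 contributes the boundary term).
Substituting f(x) = 4*sin(π*x), the right-hand side is ∫_0^1 (4*sin(π*x)) v dx + 2·v(1).


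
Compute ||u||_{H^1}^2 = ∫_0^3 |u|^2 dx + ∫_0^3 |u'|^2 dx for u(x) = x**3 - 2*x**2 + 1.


||u||_{H^1}^2 = 8661/70

The H^1 norm (squared) on an interval (0, L) is
  ||u||_{H^1}^2 = ∫_0^L u(x)^2 dx + ∫_0^L u'(x)^2 dx.
Compute u'(x) = 3*x**2 - 4*x.
Then u(x)^2 = x**6 - 4*x**5 + 4*x**4 + 2*x**3 - 4*x**2 + 1 and u'(x)^2 = 9*x**4 - 24*x**3 + 16*x**2.
Integrate each monomial from 0 to 3 using ∫_0^3 c·x^n dx = c·3^(n+1)/(n+1):
  ∫_0^3 u(x)^2 dx = ∫_0^3 (x^6 - 4*x^5 + 4*x^4 + 2*x^3 - 4*x^2 + 1) dx. Term by term:
    ∫_0^3 x^6 dx = 2187/7;  ∫_0^3 -4*x^5 dx = -486;  ∫_0^3 4*x^4 dx = 972/5;
    ∫_0^3 2*x^3 dx = 81/2;  ∫_0^3 -4*x^2 dx = -36;  ∫_0^3 1 dx = 3.
  Sum: 2187/7 − 486 + 972/5 + 81/2 − 36 + 3 = 1983/70.
  ∫_0^3 u'(x)^2 dx = ∫_0^3 (9*x^4 - 24*x^3 + 16*x^2) dx. Term by term:
    ∫_0^3 9*x^4 dx = 2187/5;  ∫_0^3 -24*x^3 dx = -486;  ∫_0^3 16*x^2 dx = 144.
  Sum: 2187/5 − 486 + 144 = 477/5.
Adding: ||u||_{H^1}^2 = 1983/70 + 477/5 = 8661/70.


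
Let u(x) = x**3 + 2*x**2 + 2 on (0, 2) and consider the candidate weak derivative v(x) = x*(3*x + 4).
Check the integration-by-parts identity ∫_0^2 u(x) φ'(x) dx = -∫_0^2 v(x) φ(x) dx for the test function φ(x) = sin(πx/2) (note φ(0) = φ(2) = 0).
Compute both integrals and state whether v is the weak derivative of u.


LHS = -40/π + 96/π^3, RHS = -40/π + 96/π^3. Yes, v = u' weakly.

u(x) = x**3 + 2*x**2 + 2, classical derivative u'(x) = 3*x**2 + 4*x.
φ(x) = sin(πx/2), so φ'(x) = π*cos(π*x/2)/2.
Note φ(0) = φ(2) = 0, so the boundary term u·φ vanishes.
LHS = ∫_0^2 u(x) φ'(x) dx = ∫_0^2 (π*x^3*cos(π*x/2)/2 + π*x^2*cos(π*x/2) + π*cos(π*x/2)) dx. Term by term:
  ∫_0^2 π*cos(π*x/2) dx = 0;  ∫_0^2 π*x^2*cos(π*x/2) dx = -16/π;  ∫_0^2 π*x^3*cos(π*x/2)/2 dx = -24/π + 96/π^3.
Sum: 0 − 16/π + -24/π + 96/π^3 = -40/π + 96/π^3.
So LHS = -40/π + 96/π^3.
∫_0^2 v(x) φ(x) dx = ∫_0^2 (3*x^2*sin(π*x/2) + 4*x*sin(π*x/2)) dx. Term by term:
  ∫_0^2 3*x^2*sin(π*x/2) dx = -96/π^3 + 24/π;  ∫_0^2 4*x*sin(π*x/2) dx = 16/π.
Sum: -96/π^3 + 24/π + 16/π = -96/π^3 + 40/π.
So RHS = -∫_0^2 v(x) φ(x) dx = -40/π + 96/π^3.
LHS = RHS, so the identity holds for this test φ.
Moreover u is smooth here and v(x) = u'(x) = 3*x**2 + 4*x pointwise, so the identity holds for every test function. Hence v is the weak derivative of u.


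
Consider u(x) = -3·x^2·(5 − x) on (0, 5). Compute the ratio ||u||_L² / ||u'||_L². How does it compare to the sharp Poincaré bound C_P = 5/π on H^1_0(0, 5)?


||u||_L² / ||u'||_L² = 5*sqrt(14)/14 < C_P = 5/π.

u(x) = -3·x^2·(5 − x), so u'(x) = 3*x*(3*x - 10).
u(x) = -3·x^2·(5 − x) vanishes at x = 0 and x = 5, so u ∈ H^1_0(0, 5). Differentiate via the product rule and integrate the resulting polynomials term by term.
  ∫_0^5 u² dx = ∫_0^5 (9*x^6 - 90*x^5 + 225*x^4) dx. Term by term:
    ∫_0^5 9*x^6 dx = 703125/7;  ∫_0^5 -90*x^5 dx = -234375;  ∫_0^5 225*x^4 dx = 140625.
  Sum: 703125/7 − 234375 + 140625 = 46875/7.
  ∫_0^5 (u')² dx = ∫_0^5 (81*x^4 - 540*x^3 + 900*x^2) dx. Term by term:
    ∫_0^5 81*x^4 dx = 50625;  ∫_0^5 -540*x^3 dx = -84375;  ∫_0^5 900*x^2 dx = 37500.
  Sum: 50625 − 84375 + 37500 = 3750.
∫_0^5 u² dx = 46875/7, so ||u||_L² = 125*sqrt(21)/7.
∫_0^5 (u')² dx = 3750, so ||u'||_L² = 25*sqrt(6).
Ratio ||u||_L² / ||u'||_L² = 5*sqrt(14)/14.
Sharp Poincaré constant on H^1_0(0, 5) is C_P = L/π = 5/π, achieved by sin(π/5·x).
A polynomial bump cannot attain the sharp Poincaré constant (only the first sine eigenfunction does), so the ratio is strictly less than C_P, consistent with ||u||_L² ≤ C_P ||u'||_L².


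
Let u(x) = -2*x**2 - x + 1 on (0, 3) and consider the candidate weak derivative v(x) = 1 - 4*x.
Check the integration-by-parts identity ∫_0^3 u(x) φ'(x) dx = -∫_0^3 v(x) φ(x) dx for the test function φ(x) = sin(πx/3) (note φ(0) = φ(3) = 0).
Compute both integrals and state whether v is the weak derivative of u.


LHS = 42/π, RHS = 30/π. No, v is not the weak derivative of u.

u(x) = -2*x**2 - x + 1, classical derivative u'(x) = -4*x - 1.
φ(x) = sin(πx/3), so φ'(x) = π*cos(π*x/3)/3.
Note φ(0) = φ(3) = 0, so the boundary term u·φ vanishes.
LHS = ∫_0^3 u(x) φ'(x) dx = ∫_0^3 (-2*π*x^2*cos(π*x/3)/3 - π*x*cos(π*x/3)/3 + π*cos(π*x/3)/3) dx. Term by term:
  ∫_0^3 π*cos(π*x/3)/3 dx = 0;  ∫_0^3 -2*π*x^2*cos(π*x/3)/3 dx = 36/π;  ∫_0^3 -π*x*cos(π*x/3)/3 dx = 6/π.
Sum: 0 + 36/π + 6/π = 42/π.
So LHS = 42/π.
∫_0^3 v(x) φ(x) dx = ∫_0^3 (-4*x*sin(π*x/3) + sin(π*x/3)) dx. Term by term:
  ∫_0^3 -4*x*sin(π*x/3) dx = -36/π;  ∫_0^3 sin(π*x/3) dx = 6/π.
Sum: -36/π + 6/π = -30/π.
So RHS = -∫_0^3 v(x) φ(x) dx = 30/π.
LHS − RHS = 12/π ≠ 0, so the identity fails.
(For a valid weak derivative the identity must hold for EVERY test function, in particular this one. The failure shows v is NOT the weak derivative of u.)
Correct weak derivative would be u'(x) = -4*x - 1.


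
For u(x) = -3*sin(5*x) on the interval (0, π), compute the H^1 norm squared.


||u||_{H^1(0,π)}^2 = 117*π

u'(x) = -15*cos(5*x).
Expand u² and (u')² and integrate term by term on (0, π), using: for integers n ≥ 1, ∫_0^π sin²(nx) dx = ∫_0^π cos²(nx) dx = π/2; for n ≠ n', ∫_0^π sin(nx)sin(n'x) dx = ∫_0^π cos(nx)cos(n'x) dx = 0; and by product-to-sum, ∫_0^π sin(nx)cos(n'x) dx = ½∫_0^π [sin((n+n')x) + sin((n−n')x)] dx, which is 0 when n+n' is even and 2n/(n²−n'²) when n+n' is odd (it need not vanish on (0, π)).
  u² squared terms: (-3)²·∫sin(5x)² dx = 9·π/2 = 9*π/2.
  So ∫_0^π u² dx = 9*π/2.
  (u')² squared terms: (-15)²·∫cos(5x)² dx = 225·π/2 = 225*π/2.
  So ∫_0^π (u')² dx = 225*π/2.
||u||_{H^1}^2 = (9*π/2) + (225*π/2) = 117*π.


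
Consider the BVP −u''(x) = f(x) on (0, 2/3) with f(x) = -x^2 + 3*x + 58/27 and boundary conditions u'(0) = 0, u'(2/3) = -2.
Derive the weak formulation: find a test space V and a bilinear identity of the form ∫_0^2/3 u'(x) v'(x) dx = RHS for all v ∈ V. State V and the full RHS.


V = H^1(0, 2/3) (v unrestricted at boundary; u is determined up to an additive constant); weak form: ∫_0^2/3 u'v' dx = ∫_0^2/3 (-x^2 + 3*x + 58/27) v dx − 2·v(2/3) for all v ∈ V.

Multiply both sides by a test function v and integrate from 0 to 2/3:
  ∫_0^2/3 −u''(x) v(x) dx = ∫_0^2/3 f(x) v(x) dx.
Integrate the LHS by parts once:
  ∫_0^2/3 −u'' v dx = −[u'(x) v(x)]_0^2/3 + ∫_0^2/3 u'(x) v'(x) dx.
Thus ∫_0^2/3 u'(x) v'(x) dx = ∫_0^2/3 f(x) v(x) dx + [u'(x) v(x)]_0^2/3.
Choose V so that boundary terms are either known or forced to vanish.
u has inhomogeneous Neumann u'(0) = 0, u'(2/3) = -2. [u' v]_0^2/3 = (-2)·v(2/3) − (0)·v(0) = − 2·v(2/3). Take V = H^1(0, 2/3); boundary term becomes part of RHS.
Weak formulation: find u (satisfying any essential BC) such that ∫_0^2/3 u'(x) v'(x) dx = ∫_0^2/3 f v dx − 2·v(2/3) for all v ∈ V (Neumann data are natural BCs: they enter the RHS as boundary terms).
Substituting f(x) = -x^2 + 3*x + 58/27, the right-hand side is ∫_0^2/3 (-x^2 + 3*x + 58/27) v dx − 2·v(2/3).
Compatibility check (pure Neumann): taking v ≡ 1 ∈ V gives 0 = ∫_0^2/3 f dx + (-2) − (0), i.e. ∫_0^2/3 f dx must equal u'(0) − u'(2/3) = 2. Indeed ∫_0^2/3 (-x^2 + 3*x + 58/27) dx = 2, so the data are compatible. The solution is then unique only up to an additive constant (fix it e.g. by requiring ∫_0^2/3 u dx = 0).


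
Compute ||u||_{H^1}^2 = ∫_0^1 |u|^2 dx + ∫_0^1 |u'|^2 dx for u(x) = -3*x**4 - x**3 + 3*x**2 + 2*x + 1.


||u||_{H^1}^2 = 5681/420

The H^1 norm (squared) on an interval (0, L) is
  ||u||_{H^1}^2 = ∫_0^L u(x)^2 dx + ∫_0^L u'(x)^2 dx.
Compute u'(x) = -12*x**3 - 3*x**2 + 6*x + 2.
Then u(x)^2 = 9*x**8 + 6*x**7 - 17*x**6 - 18*x**5 - x**4 + 10*x**3 + 10*x**2 + 4*x + 1 and u'(x)^2 = 144*x**6 + 72*x**5 - 135*x**4 - 84*x**3 + 24*x**2 + 24*x + 4.
Integrate each monomial from 0 to 1 using ∫_0^1 c·x^n dx = c·1^(n+1)/(n+1):
  ∫_0^1 u(x)^2 dx = ∫_0^1 (9*x^8 + 6*x^7 - 17*x^6 - 18*x^5 - x^4 + 10*x^3 + 10*x^2 + 4*x + 1) dx. Term by term:
    ∫_0^1 9*x^8 dx = 1;  ∫_0^1 6*x^7 dx = 3/4;  ∫_0^1 -17*x^6 dx = -17/7;
    ∫_0^1 -18*x^5 dx = -3;  ∫_0^1 -x^4 dx = -1/5;  ∫_0^1 10*x^3 dx = 5/2;
    ∫_0^1 10*x^2 dx = 10/3;  ∫_0^1 4*x dx = 2;  ∫_0^1 1 dx = 1.
  Sum: 1 + 3/4 − 17/7 − 3 − 1/5 + 5/2 + 10/3 + 2 + 1 = 2081/420.
  ∫_0^1 u'(x)^2 dx = ∫_0^1 (144*x^6 + 72*x^5 - 135*x^4 - 84*x^3 + 24*x^2 + 24*x + 4) dx. Term by term:
    ∫_0^1 144*x^6 dx = 144/7;  ∫_0^1 72*x^5 dx = 12;  ∫_0^1 -135*x^4 dx = -27;
    ∫_0^1 -84*x^3 dx = -21;  ∫_0^1 24*x^2 dx = 8;  ∫_0^1 24*x dx = 12;
    ∫_0^1 4 dx = 4.
  Sum: 144/7 + 12 − 27 − 21 + 8 + 12 + 4 = 60/7.
Adding: ||u||_{H^1}^2 = 2081/420 + 60/7 = 5681/420.


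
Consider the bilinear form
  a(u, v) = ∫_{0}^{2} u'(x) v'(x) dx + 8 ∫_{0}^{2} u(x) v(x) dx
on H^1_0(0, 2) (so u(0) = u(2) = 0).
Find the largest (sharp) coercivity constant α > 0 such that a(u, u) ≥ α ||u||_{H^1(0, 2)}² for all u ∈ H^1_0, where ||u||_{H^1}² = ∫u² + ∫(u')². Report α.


α = 1

Coercivity of a(·,·) on H^1_0(0, 2) means a(u, u) ≥ α ||u||_{H^1}² for every u ∈ H^1_0.
The interval has length L = 2, and Poincaré/coercivity depend only on L. Here a(u, u) = ∫(u')² + (8)·∫u².
Here c = 8 ≥ 1, so a(u,u) = ∫(u')² + c∫u² ≥ ∫(u')² + ∫u² = ||u||_{H^1}², i.e. α = 1 works. No larger α is possible: a(u,u) ≥ α||u||_{H^1}² means (1−α)∫(u')² ≥ (α−c)∫u², and for the modes u_n = sin(nπ(x−x₀)/L) (x₀ the left endpoint) one has ∫u_n²/∫(u_n')² = (L/(nπ))² → 0, so a(u_n,u_n)/||u_n||_{H^1}² → 1. Hence the optimal constant is α = 1.
Therefore α = 1.


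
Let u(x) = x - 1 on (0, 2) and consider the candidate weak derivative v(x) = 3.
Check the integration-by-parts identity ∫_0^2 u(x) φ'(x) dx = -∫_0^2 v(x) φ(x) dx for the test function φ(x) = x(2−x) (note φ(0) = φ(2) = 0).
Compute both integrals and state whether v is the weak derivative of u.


LHS = -4/3, RHS = -4. No, v is not the weak derivative of u.

u(x) = x - 1, classical derivative u'(x) = 1.
φ(x) = x(2−x), so φ'(x) = 2 - 2*x.
Note φ(0) = φ(2) = 0, so the boundary term u·φ vanishes.
LHS = ∫_0^2 u(x) φ'(x) dx = ∫_0^2 (-2*x^2 + 4*x - 2) dx. Term by term:
  ∫_0^2 -2*x^2 dx = -16/3;  ∫_0^2 4*x dx = 8;  ∫_0^2 -2 dx = -4.
Sum: -16/3 + 8 − 4 = -4/3.
So LHS = -4/3.
∫_0^2 v(x) φ(x) dx = ∫_0^2 (-3*x^2 + 6*x) dx. Term by term:
  ∫_0^2 -3*x^2 dx = -8;  ∫_0^2 6*x dx = 12.
Sum: -8 + 12 = 4.
So RHS = -∫_0^2 v(x) φ(x) dx = -4.
LHS − RHS = 8/3 ≠ 0, so the identity fails.
(For a valid weak derivative the identity must hold for EVERY test function, in particular this one. The failure shows v is NOT the weak derivative of u.)
Correct weak derivative would be u'(x) = 1.


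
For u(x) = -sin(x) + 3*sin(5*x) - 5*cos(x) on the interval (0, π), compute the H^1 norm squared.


||u||_{H^1(0,π)}^2 = 143*π

u'(x) = 5*sin(x) - cos(x) + 15*cos(5*x).
Expand u² and (u')² and integrate term by term on (0, π), using: for integers n ≥ 1, ∫_0^π sin²(nx) dx = ∫_0^π cos²(nx) dx = π/2; for n ≠ n', ∫_0^π sin(nx)sin(n'x) dx = ∫_0^π cos(nx)cos(n'x) dx = 0; and by product-to-sum, ∫_0^π sin(nx)cos(n'x) dx = ½∫_0^π [sin((n+n')x) + sin((n−n')x)] dx, which is 0 when n+n' is even and 2n/(n²−n'²) when n+n' is odd (it need not vanish on (0, π)).
  u² squared terms: (-1)²·∫sin(x)² dx = 1·π/2 = π/2;  (-5)²·∫cos(x)² dx = 25·π/2 = 25*π/2;  (3)²·∫sin(5x)² dx = 9·π/2 = 9*π/2.
  u² cross terms: 2·(-1)·(-5)·∫sin(x)·cos(x) dx = 10·(0) = 0;  2·(-1)·(3)·∫sin(x)·sin(5x) dx = -6·(0) = 0;  2·(-5)·(3)·∫cos(x)·sin(5x) dx = -30·(0) = 0.
  So ∫_0^π u² dx = π/2 + 25*π/2 + 9*π/2 + 0 + 0 + 0 = 35*π/2.
  (u')² squared terms: (-1)²·∫cos(x)² dx = 1·π/2 = π/2;  (5)²·∫sin(x)² dx = 25·π/2 = 25*π/2;  (15)²·∫cos(5x)² dx = 225·π/2 = 225*π/2.
  (u')² cross terms: 2·(-1)·(5)·∫cos(x)·sin(x) dx = -10·(0) = 0;  2·(-1)·(15)·∫cos(x)·cos(5x) dx = -30·(0) = 0;  2·(5)·(15)·∫sin(x)·cos(5x) dx = 150·(0) = 0.
  So ∫_0^π (u')² dx = π/2 + 25*π/2 + 225*π/2 + 0 + 0 + 0 = 251*π/2.
||u||_{H^1}^2 = (35*π/2) + (251*π/2) = 143*π.


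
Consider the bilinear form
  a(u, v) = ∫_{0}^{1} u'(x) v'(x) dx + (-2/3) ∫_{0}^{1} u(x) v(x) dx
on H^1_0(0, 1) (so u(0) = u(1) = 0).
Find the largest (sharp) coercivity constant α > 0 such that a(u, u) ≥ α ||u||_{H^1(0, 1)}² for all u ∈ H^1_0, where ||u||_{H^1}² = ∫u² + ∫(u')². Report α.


α = (-2/3 + π^2)/(1 + π^2)

Coercivity of a(·,·) on H^1_0(0, 1) means a(u, u) ≥ α ||u||_{H^1}² for every u ∈ H^1_0.
The interval has length L = 1, and Poincaré/coercivity depend only on L. Here a(u, u) = ∫(u')² + (-2/3)·∫u².
Here c = -2/3 < 0 with |c| < (π/L)² = π^2, so coercivity still holds. The condition a(u,u) ≥ α||u||_{H^1}² reads (1−α)∫(u')² ≥ (α−c)∫u². Any admissible α is ≤ 1 (rapidly oscillating u have ∫u²/∫(u')² → 0), and α = 1 would force 0 ≥ (1−c)∫u², impossible since c < 1; so 1−α > 0. By the sharp Poincaré inequality on H^1_0 of an interval of length L, ∫(u')² ≥ (π/L)²∫u² with equality for the first sine mode sin(π(x−x₀)/L) (x₀ the left endpoint), so the inequality holds for all u iff (1−α)(π/L)² ≥ α − c, i.e. α ≤ ((π/L)² + c)/((π/L)² + 1) = (1 + c(L/π)²)/(1 + (L/π)²). (Direct route, valid since c ≤ 0: Poincaré gives c∫u² ≥ c(L/π)²∫(u')², so a(u,u) ≥ (1 + c(L/π)²)∫(u')², while ||u||_{H^1}² ≤ (1 + (L/π)²)∫(u')²; dividing yields the same α.) With (π/L)² = π^2 and c = -2/3, the largest admissible constant is α = ((π/L)² + c)/((π/L)² + 1).
Simplifying, α = (-2/3 + π^2)/(1 + π^2).


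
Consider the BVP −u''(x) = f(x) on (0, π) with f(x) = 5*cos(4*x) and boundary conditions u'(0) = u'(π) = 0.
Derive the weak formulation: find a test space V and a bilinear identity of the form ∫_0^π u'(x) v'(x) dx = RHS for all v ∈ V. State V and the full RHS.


V = H^1(0, π) (no boundary constraint on v; u is determined up to an additive constant); weak form: ∫_0^π u'v' dx = ∫_0^π (5*cos(4*x)) v dx for all v ∈ V.

Multiply both sides by a test function v and integrate from 0 to π:
  ∫_0^π −u''(x) v(x) dx = ∫_0^π f(x) v(x) dx.
Integrate the LHS by parts once:
  ∫_0^π −u'' v dx = −[u'(x) v(x)]_0^π + ∫_0^π u'(x) v'(x) dx.
Thus ∫_0^π u'(x) v'(x) dx = ∫_0^π f(x) v(x) dx + [u'(x) v(x)]_0^π.
Choose V so that boundary terms are either known or forced to vanish.
u has homogeneous Neumann: u'(0) = u'(π) = 0. So [u' v]_0^π = 0·v(π) − 0·v(0) = 0 for any v; take V = H^1(0, π).
Weak formulation: find u (satisfying any essential BC) such that ∫_0^π u'(x) v'(x) dx = ∫_0^π f v dx for all v ∈ V (homogeneous Neumann, so boundary terms vanish).
Substituting f(x) = 5*cos(4*x), the right-hand side is ∫_0^π (5*cos(4*x)) v dx.
Compatibility check (pure Neumann): taking v ≡ 1 ∈ V gives 0 = ∫_0^π f dx + (0) − (0), i.e. ∫_0^π f dx must equal u'(0) − u'(π) = 0. Indeed ∫_0^π (5*cos(4*x)) dx = 0, so the data are compatible. The solution is then unique only up to an additive constant (fix it e.g. by requiring ∫_0^π u dx = 0).


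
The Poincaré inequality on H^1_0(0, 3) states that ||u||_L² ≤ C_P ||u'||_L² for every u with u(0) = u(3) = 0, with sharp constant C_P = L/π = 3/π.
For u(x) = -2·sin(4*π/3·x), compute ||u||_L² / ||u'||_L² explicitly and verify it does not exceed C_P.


||u||_L² / ||u'||_L² = 3/(4*π) < C_P = 3/π.

u(x) = -2·sin(4*π/3·x), so u'(x) = -8*π*cos(4*π*x/3)/3.
Writing u(x) = A·sin(kπx/L) with A = -2 and k = 4, use ∫_0^L sin²(kπx/L) dx = L/2 and ∫_0^L cos²(kπx/L) dx = L/2.
u² = 4·sin²(4*π/3·x) and (u')² = 64*π^2/9·cos²(4*π/3·x), and each of sin², cos² integrates to L/2 = 3/2 over (0, 3).
∫_0^3 u² dx = 6, so ||u||_L² = sqrt(6).
∫_0^3 (u')² dx = 32*π^2/3, so ||u'||_L² = 4*sqrt(6)*π/3.
Ratio ||u||_L² / ||u'||_L² = 3/(4*π).
Sharp Poincaré constant on H^1_0(0, 3) is C_P = L/π = 3/π, achieved by sin(π/3·x).
This is the k = 4 harmonic; the ratio L/(kπ) is strictly less than C_P = L/π, consistent with the sharp inequality ||u||_L² ≤ C_P ||u'||_L².


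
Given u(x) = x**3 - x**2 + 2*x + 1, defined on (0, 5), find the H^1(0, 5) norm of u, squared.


||u||_{H^1}^2 = 556075/42

The H^1 norm (squared) on an interval (0, L) is
  ||u||_{H^1}^2 = ∫_0^L u(x)^2 dx + ∫_0^L u'(x)^2 dx.
Compute u'(x) = 3*x**2 - 2*x + 2.
Then u(x)^2 = x**6 - 2*x**5 + 5*x**4 - 2*x**3 + 2*x**2 + 4*x + 1 and u'(x)^2 = 9*x**4 - 12*x**3 + 16*x**2 - 8*x + 4.
Integrate each monomial from 0 to 5 using ∫_0^5 c·x^n dx = c·5^(n+1)/(n+1):
  ∫_0^5 u(x)^2 dx = ∫_0^5 (x^6 - 2*x^5 + 5*x^4 - 2*x^3 + 2*x^2 + 4*x + 1) dx. Term by term:
    ∫_0^5 x^6 dx = 78125/7;  ∫_0^5 -2*x^5 dx = -15625/3;  ∫_0^5 5*x^4 dx = 3125;
    ∫_0^5 -2*x^3 dx = -625/2;  ∫_0^5 2*x^2 dx = 250/3;  ∫_0^5 4*x dx = 50;
    ∫_0^5 1 dx = 5.
  Sum: 78125/7 − 15625/3 + 3125 − 625/2 + 250/3 + 50 + 5 = 124645/14.
  ∫_0^5 u'(x)^2 dx = ∫_0^5 (9*x^4 - 12*x^3 + 16*x^2 - 8*x + 4) dx. Term by term:
    ∫_0^5 9*x^4 dx = 5625;  ∫_0^5 -12*x^3 dx = -1875;  ∫_0^5 16*x^2 dx = 2000/3;
    ∫_0^5 -8*x dx = -100;  ∫_0^5 4 dx = 20.
  Sum: 5625 − 1875 + 2000/3 − 100 + 20 = 13010/3.
Adding: ||u||_{H^1}^2 = 124645/14 + 13010/3 = 556075/42.


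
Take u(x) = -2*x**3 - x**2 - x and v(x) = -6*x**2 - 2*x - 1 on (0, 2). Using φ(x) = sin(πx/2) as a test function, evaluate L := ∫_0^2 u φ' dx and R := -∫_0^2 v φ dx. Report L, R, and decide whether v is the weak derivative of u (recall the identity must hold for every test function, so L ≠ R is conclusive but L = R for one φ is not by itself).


LHS = -192/π^3 + 60/π, RHS = -192/π^3 + 60/π. Yes, v = u' weakly.

u(x) = -2*x**3 - x**2 - x, classical derivative u'(x) = -6*x**2 - 2*x - 1.
φ(x) = sin(πx/2), so φ'(x) = π*cos(π*x/2)/2.
Note φ(0) = φ(2) = 0, so the boundary term u·φ vanishes.
LHS = ∫_0^2 u(x) φ'(x) dx = ∫_0^2 (-π*x^3*cos(π*x/2) - π*x^2*cos(π*x/2)/2 - π*x*cos(π*x/2)/2) dx. Term by term:
  ∫_0^2 -π*x^3*cos(π*x/2) dx = -192/π^3 + 48/π;  ∫_0^2 -π*x*cos(π*x/2)/2 dx = 4/π;  ∫_0^2 -π*x^2*cos(π*x/2)/2 dx = 8/π.
Sum: -192/π^3 + 48/π + 4/π + 8/π = -192/π^3 + 60/π.
So LHS = -192/π^3 + 60/π.
∫_0^2 v(x) φ(x) dx = ∫_0^2 (-6*x^2*sin(π*x/2) - 2*x*sin(π*x/2) - sin(π*x/2)) dx. Term by term:
  ∫_0^2 -sin(π*x/2) dx = -4/π;  ∫_0^2 -6*x^2*sin(π*x/2) dx = -48/π + 192/π^3;  ∫_0^2 -2*x*sin(π*x/2) dx = -8/π.
Sum: -4/π + -48/π + 192/π^3 − 8/π = -60/π + 192/π^3.
So RHS = -∫_0^2 v(x) φ(x) dx = -192/π^3 + 60/π.
LHS = RHS, so the identity holds for this test φ.
Moreover u is smooth here and v(x) = u'(x) = -6*x**2 - 2*x - 1 pointwise, so the identity holds for every test function. Hence v is the weak derivative of u.


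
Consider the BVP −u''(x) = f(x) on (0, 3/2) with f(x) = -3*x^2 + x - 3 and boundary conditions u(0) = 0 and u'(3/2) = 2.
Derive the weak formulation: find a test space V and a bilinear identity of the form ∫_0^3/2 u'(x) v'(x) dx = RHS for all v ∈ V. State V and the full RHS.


V = {v ∈ H^1(0, 3/2) : v(0) = 0} (test functions vanish at x = 0 where u is specified); weak form: ∫_0^3/2 u'v' dx = ∫_0^3/2 (-3*x^2 + x - 3) v dx + 2·v(3/2) for all v ∈ V.

Multiply both sides by a test function v and integrate from 0 to 3/2:
  ∫_0^3/2 −u''(x) v(x) dx = ∫_0^3/2 f(x) v(x) dx.
Integrate the LHS by parts once:
  ∫_0^3/2 −u'' v dx = −[u'(x) v(x)]_0^3/2 + ∫_0^3/2 u'(x) v'(x) dx.
Thus ∫_0^3/2 u'(x) v'(x) dx = ∫_0^3/2 f(x) v(x) dx + [u'(x) v(x)]_0^3/2.
Choose V so that boundary terms are either known or forced to vanish.
Mixed BC: u(0) = 0 (Dirichlet) and u'(3/2) = 2 (Neumann). Define V = {v ∈ H^1(0, 3/2) : v(0) = 0}. Then [u' v]_0^3/2 = u'(3/2)·v(3/2) − u'(0)·0 = 2·v(3/2).
Weak formulation: find u (satisfying any essential BC) such that ∫_0^3/2 u'(x) v'(x) dx = ∫_0^3/2 f v dx + 2·v(3/2) for all v ∈ V (Dirichlet at 0 absorbed into V; Neumann datum at x = 3/2 contributes the boundary term).
Substituting f(x) = -3*x^2 + x - 3, the right-hand side is ∫_0^3/2 (-3*x^2 + x - 3) v dx + 2·v(3/2).


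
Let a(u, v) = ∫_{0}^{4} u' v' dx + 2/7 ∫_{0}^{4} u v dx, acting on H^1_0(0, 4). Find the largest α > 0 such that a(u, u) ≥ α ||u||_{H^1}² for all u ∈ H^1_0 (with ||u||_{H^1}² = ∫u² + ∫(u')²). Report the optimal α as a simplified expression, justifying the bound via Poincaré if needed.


α = (32/7 + π^2)/(π^2 + 16)

Coercivity of a(·,·) on H^1_0(0, 4) means a(u, u) ≥ α ||u||_{H^1}² for every u ∈ H^1_0.
The interval has length L = 4, and Poincaré/coercivity depend only on L. Here a(u, u) = ∫(u')² + (2/7)·∫u².
Here 0 < c = 2/7 < 1. The condition a(u,u) ≥ α||u||_{H^1}² reads (1−α)∫(u')² ≥ (α−c)∫u². Any admissible α is ≤ 1 (rapidly oscillating u have ∫u²/∫(u')² → 0), and α = 1 would force 0 ≥ (1−c)∫u², impossible since c < 1; so 1−α > 0. By the sharp Poincaré inequality on H^1_0 of an interval of length L, ∫(u')² ≥ (π/L)²∫u² with equality for the first sine mode sin(π(x−x₀)/L) (x₀ the left endpoint), so the inequality holds for all u iff (1−α)(π/L)² ≥ α − c, i.e. α ≤ ((π/L)² + c)/((π/L)² + 1) = (1 + c(L/π)²)/(1 + (L/π)²). With (π/L)² = π^2/16 and c = 2/7, the largest admissible constant is α = ((π/L)² + c)/((π/L)² + 1).
Simplifying, α = (32/7 + π^2)/(π^2 + 16).


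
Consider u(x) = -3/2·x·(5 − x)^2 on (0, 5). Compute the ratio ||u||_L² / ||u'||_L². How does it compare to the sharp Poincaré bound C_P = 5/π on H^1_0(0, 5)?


||u||_L² / ||u'||_L² = 5*sqrt(14)/14 < C_P = 5/π.

u(x) = -3/2·x·(5 − x)^2, so u'(x) = -9*x^2/2 + 30*x - 75/2.
u(x) = -3/2·x·(5 − x)^2 vanishes at x = 0 and x = 5, so u ∈ H^1_0(0, 5). Differentiate via the product rule and integrate the resulting polynomials term by term.
  ∫_0^5 u² dx = ∫_0^5 (9*x^6/4 - 45*x^5 + 675*x^4/2 - 1125*x^3 + 5625*x^2/4) dx. Term by term:
    ∫_0^5 9*x^6/4 dx = 703125/28;  ∫_0^5 -45*x^5 dx = -234375/2;  ∫_0^5 675*x^4/2 dx = 421875/2;
    ∫_0^5 -1125*x^3 dx = -703125/4;  ∫_0^5 5625*x^2/4 dx = 234375/4.
  Sum: 703125/28 − 234375/2 + 421875/2 − 703125/4 + 234375/4 = 46875/28.
  ∫_0^5 (u')² dx = ∫_0^5 (81*x^4/4 - 270*x^3 + 2475*x^2/2 - 2250*x + 5625/4) dx. Term by term:
    ∫_0^5 81*x^4/4 dx = 50625/4;  ∫_0^5 -270*x^3 dx = -84375/2;  ∫_0^5 2475*x^2/2 dx = 103125/2;
    ∫_0^5 -2250*x dx = -28125;  ∫_0^5 5625/4 dx = 28125/4.
  Sum: 50625/4 − 84375/2 + 103125/2 − 28125 + 28125/4 = 1875/2.
∫_0^5 u² dx = 46875/28, so ||u||_L² = 125*sqrt(21)/14.
∫_0^5 (u')² dx = 1875/2, so ||u'||_L² = 25*sqrt(6)/2.
Ratio ||u||_L² / ||u'||_L² = 5*sqrt(14)/14.
Sharp Poincaré constant on H^1_0(0, 5) is C_P = L/π = 5/π, achieved by sin(π/5·x).
A polynomial bump cannot attain the sharp Poincaré constant (only the first sine eigenfunction does), so the ratio is strictly less than C_P, consistent with ||u||_L² ≤ C_P ||u'||_L².


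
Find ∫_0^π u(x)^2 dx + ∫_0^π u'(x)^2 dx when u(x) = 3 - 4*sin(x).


||u||_{H^1(0,π)}^2 = -48 + 25*π

u'(x) = -4*cos(x).
Expand u² and (u')² and integrate term by term on (0, π), using: for integers n ≥ 1, ∫_0^π sin²(nx) dx = ∫_0^π cos²(nx) dx = π/2; for n ≠ n', ∫_0^π sin(nx)sin(n'x) dx = ∫_0^π cos(nx)cos(n'x) dx = 0; and by product-to-sum, ∫_0^π sin(nx)cos(n'x) dx = ½∫_0^π [sin((n+n')x) + sin((n−n')x)] dx, which is 0 when n+n' is even and 2n/(n²−n'²) when n+n' is odd (it need not vanish on (0, π)). For the constant mode: ∫_0^π 1 dx = π, ∫_0^π cos(nx) dx = 0, ∫_0^π sin(nx) dx = (1−(−1)^n)/n.
  u² squared terms: (3)²·∫1 dx = 9·π = 9*π;  (-4)²·∫sin(x)² dx = 16·π/2 = 8*π.
  u² cross terms: 2·(3)·(-4)·∫1·sin(x) dx = -24·(2) = -48.
  So ∫_0^π u² dx = 9*π + 8*π − 48 = -48 + 17*π.
  (u')² squared terms: (-4)²·∫cos(x)² dx = 16·π/2 = 8*π.
  So ∫_0^π (u')² dx = 8*π.
||u||_{H^1}^2 = (-48 + 17*π) + (8*π) = -48 + 25*π.


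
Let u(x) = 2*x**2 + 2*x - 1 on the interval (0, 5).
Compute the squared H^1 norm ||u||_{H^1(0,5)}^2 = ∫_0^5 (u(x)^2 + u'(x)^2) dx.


||u||_{H^1}^2 = 13775/3

The H^1 norm (squared) on an interval (0, L) is
  ||u||_{H^1}^2 = ∫_0^L u(x)^2 dx + ∫_0^L u'(x)^2 dx.
Compute u'(x) = 4*x + 2.
Then u(x)^2 = 4*x**4 + 8*x**3 - 4*x + 1 and u'(x)^2 = 16*x**2 + 16*x + 4.
Integrate each monomial from 0 to 5 using ∫_0^5 c·x^n dx = c·5^(n+1)/(n+1):
  ∫_0^5 u(x)^2 dx = ∫_0^5 (4*x^4 + 8*x^3 - 4*x + 1) dx. Term by term:
    ∫_0^5 4*x^4 dx = 2500;  ∫_0^5 8*x^3 dx = 1250;  ∫_0^5 -4*x dx = -50;
    ∫_0^5 1 dx = 5.
  Sum: 2500 + 1250 − 50 + 5 = 3705.
  ∫_0^5 u'(x)^2 dx = ∫_0^5 (16*x^2 + 16*x + 4) dx. Term by term:
    ∫_0^5 16*x^2 dx = 2000/3;  ∫_0^5 16*x dx = 200;  ∫_0^5 4 dx = 20.
  Sum: 2000/3 + 200 + 20 = 2660/3.
Adding: ||u||_{H^1}^2 = 3705 + 2660/3 = 13775/3.


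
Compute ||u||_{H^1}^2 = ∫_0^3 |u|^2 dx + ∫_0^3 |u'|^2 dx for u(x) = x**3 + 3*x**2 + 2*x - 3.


||u||_{H^1}^2 = 235209/70

The H^1 norm (squared) on an interval (0, L) is
  ||u||_{H^1}^2 = ∫_0^L u(x)^2 dx + ∫_0^L u'(x)^2 dx.
Compute u'(x) = 3*x**2 + 6*x + 2.
Then u(x)^2 = x**6 + 6*x**5 + 13*x**4 + 6*x**3 - 14*x**2 - 12*x + 9 and u'(x)^2 = 9*x**4 + 36*x**3 + 48*x**2 + 24*x + 4.
Integrate each monomial from 0 to 3 using ∫_0^3 c·x^n dx = c·3^(n+1)/(n+1):
  ∫_0^3 u(x)^2 dx = ∫_0^3 (x^6 + 6*x^5 + 13*x^4 + 6*x^3 - 14*x^2 - 12*x + 9) dx. Term by term:
    ∫_0^3 x^6 dx = 2187/7;  ∫_0^3 6*x^5 dx = 729;  ∫_0^3 13*x^4 dx = 3159/5;
    ∫_0^3 6*x^3 dx = 243/2;  ∫_0^3 -14*x^2 dx = -126;  ∫_0^3 -12*x dx = -54;
    ∫_0^3 9 dx = 27.
  Sum: 2187/7 + 729 + 3159/5 + 243/2 − 126 − 54 + 27 = 114921/70.
  ∫_0^3 u'(x)^2 dx = ∫_0^3 (9*x^4 + 36*x^3 + 48*x^2 + 24*x + 4) dx. Term by term:
    ∫_0^3 9*x^4 dx = 2187/5;  ∫_0^3 36*x^3 dx = 729;  ∫_0^3 48*x^2 dx = 432;
    ∫_0^3 24*x dx = 108;  ∫_0^3 4 dx = 12.
  Sum: 2187/5 + 729 + 432 + 108 + 12 = 8592/5.
Adding: ||u||_{H^1}^2 = 114921/70 + 8592/5 = 235209/70.


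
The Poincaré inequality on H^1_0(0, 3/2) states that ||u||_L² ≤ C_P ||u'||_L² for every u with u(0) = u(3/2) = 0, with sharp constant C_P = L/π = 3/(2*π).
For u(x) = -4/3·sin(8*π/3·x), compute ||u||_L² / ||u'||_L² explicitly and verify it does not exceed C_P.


||u||_L² / ||u'||_L² = 3/(8*π) < C_P = 3/(2*π).

u(x) = -4/3·sin(8*π/3·x), so u'(x) = -32*π*cos(8*π*x/3)/9.
Writing u(x) = A·sin(kπx/L) with A = -4/3 and k = 4, use ∫_0^L sin²(kπx/L) dx = L/2 and ∫_0^L cos²(kπx/L) dx = L/2.
u² = 16/9·sin²(8*π/3·x) and (u')² = 1024*π^2/81·cos²(8*π/3·x), and each of sin², cos² integrates to L/2 = 3/4 over (0, 3/2).
∫_0^3/2 u² dx = 4/3, so ||u||_L² = 2*sqrt(3)/3.
∫_0^3/2 (u')² dx = 256*π^2/27, so ||u'||_L² = 16*sqrt(3)*π/9.
Ratio ||u||_L² / ||u'||_L² = 3/(8*π).
Sharp Poincaré constant on H^1_0(0, 3/2) is C_P = L/π = 3/(2*π), achieved by sin(2*π/3·x).
This is the k = 4 harmonic; the ratio L/(kπ) is strictly less than C_P = L/π, consistent with the sharp inequality ||u||_L² ≤ C_P ||u'||_L².


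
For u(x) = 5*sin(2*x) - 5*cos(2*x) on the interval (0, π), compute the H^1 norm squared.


||u||_{H^1(0,π)}^2 = 125*π

u'(x) = 10*sin(2*x) + 10*cos(2*x).
Expand u² and (u')² and integrate term by term on (0, π), using: for integers n ≥ 1, ∫_0^π sin²(nx) dx = ∫_0^π cos²(nx) dx = π/2; for n ≠ n', ∫_0^π sin(nx)sin(n'x) dx = ∫_0^π cos(nx)cos(n'x) dx = 0; and by product-to-sum, ∫_0^π sin(nx)cos(n'x) dx = ½∫_0^π [sin((n+n')x) + sin((n−n')x)] dx, which is 0 when n+n' is even and 2n/(n²−n'²) when n+n' is odd (it need not vanish on (0, π)).
  u² squared terms: (-5)²·∫cos(2x)² dx = 25·π/2 = 25*π/2;  (5)²·∫sin(2x)² dx = 25·π/2 = 25*π/2.
  u² cross terms: 2·(-5)·(5)·∫cos(2x)·sin(2x) dx = -50·(0) = 0.
  So ∫_0^π u² dx = 25*π/2 + 25*π/2 + 0 = 25*π.
  (u')² squared terms: (10)²·∫cos(2x)² dx = 100·π/2 = 50*π;  (10)²·∫sin(2x)² dx = 100·π/2 = 50*π.
  (u')² cross terms: 2·(10)·(10)·∫cos(2x)·sin(2x) dx = 200·(0) = 0.
  So ∫_0^π (u')² dx = 50*π + 50*π + 0 = 100*π.
||u||_{H^1}^2 = (25*π) + (100*π) = 125*π.


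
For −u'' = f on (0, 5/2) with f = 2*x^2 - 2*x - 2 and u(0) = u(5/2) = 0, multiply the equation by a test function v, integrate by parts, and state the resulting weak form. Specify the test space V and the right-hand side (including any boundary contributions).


V = H^1_0(0, 5/2) (so v(0) = v(5/2) = 0); weak form: ∫_0^5/2 u'v' dx = ∫_0^5/2 (2*x^2 - 2*x - 2) v dx for all v ∈ V.

Multiply both sides by a test function v and integrate from 0 to 5/2:
  ∫_0^5/2 −u''(x) v(x) dx = ∫_0^5/2 f(x) v(x) dx.
Integrate the LHS by parts once:
  ∫_0^5/2 −u'' v dx = −[u'(x) v(x)]_0^5/2 + ∫_0^5/2 u'(x) v'(x) dx.
Thus ∫_0^5/2 u'(x) v'(x) dx = ∫_0^5/2 f(x) v(x) dx + [u'(x) v(x)]_0^5/2.
Choose V so that boundary terms are either known or forced to vanish.
u is Dirichlet: u(0) = u(5/2) = 0. Let V = H^1_0(0, 5/2); then v(0) = v(5/2) = 0, and [u' v]_0^5/2 = 0.
Weak formulation: find u (satisfying any essential BC) such that ∫_0^5/2 u'(x) v'(x) dx = ∫_0^5/2 f v dx for all v ∈ V.
Substituting f(x) = 2*x^2 - 2*x - 2, the right-hand side is ∫_0^5/2 (2*x^2 - 2*x - 2) v dx.


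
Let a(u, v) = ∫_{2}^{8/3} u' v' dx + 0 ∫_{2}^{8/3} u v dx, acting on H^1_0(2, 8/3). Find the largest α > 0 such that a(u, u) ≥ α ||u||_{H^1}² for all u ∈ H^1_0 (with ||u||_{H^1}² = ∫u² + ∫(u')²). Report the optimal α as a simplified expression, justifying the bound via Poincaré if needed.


α = 9*π^2/(4 + 9*π^2)

Coercivity of a(·,·) on H^1_0(2, 8/3) means a(u, u) ≥ α ||u||_{H^1}² for every u ∈ H^1_0.
The interval has length L = 2/3, and Poincaré/coercivity depend only on L. Here a(u, u) = ∫(u')² + (0)·∫u².
Here c = 0, so a(u,u) = ∫(u')² alone. The condition a(u,u) ≥ α||u||_{H^1}² reads (1−α)∫(u')² ≥ (α−c)∫u². Any admissible α is ≤ 1 (rapidly oscillating u have ∫u²/∫(u')² → 0), and α = 1 would force 0 ≥ (1−c)∫u², impossible since c < 1; so 1−α > 0. By the sharp Poincaré inequality on H^1_0 of an interval of length L, ∫(u')² ≥ (π/L)²∫u² with equality for the first sine mode sin(π(x−x₀)/L) (x₀ the left endpoint), so the inequality holds for all u iff (1−α)(π/L)² ≥ α − c, i.e. α ≤ ((π/L)² + c)/((π/L)² + 1) = (1 + c(L/π)²)/(1 + (L/π)²). (Direct route, valid since c ≤ 0: Poincaré gives c∫u² ≥ c(L/π)²∫(u')², so a(u,u) ≥ (1 + c(L/π)²)∫(u')², while ||u||_{H^1}² ≤ (1 + (L/π)²)∫(u')²; dividing yields the same α.) With (π/L)² = 9*π^2/4 and c = 0, the largest admissible constant is α = ((π/L)² + c)/((π/L)² + 1).
Simplifying, α = 9*π^2/(4 + 9*π^2).


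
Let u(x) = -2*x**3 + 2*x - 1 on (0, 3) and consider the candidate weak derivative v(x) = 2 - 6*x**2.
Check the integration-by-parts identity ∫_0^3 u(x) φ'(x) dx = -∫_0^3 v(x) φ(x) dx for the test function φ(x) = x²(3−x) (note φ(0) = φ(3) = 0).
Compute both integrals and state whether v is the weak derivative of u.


LHS = 1323/10, RHS = 1323/10. Yes, v = u' weakly.

u(x) = -2*x**3 + 2*x - 1, classical derivative u'(x) = 2 - 6*x**2.
φ(x) = x²(3−x), so φ'(x) = 3*x*(2 - x).
Note φ(0) = φ(3) = 0, so the boundary term u·φ vanishes.
LHS = ∫_0^3 u(x) φ'(x) dx = ∫_0^3 (6*x^5 - 12*x^4 - 6*x^3 + 15*x^2 - 6*x) dx. Term by term:
  ∫_0^3 6*x^5 dx = 729;  ∫_0^3 -12*x^4 dx = -2916/5;  ∫_0^3 -6*x^3 dx = -243/2;
  ∫_0^3 15*x^2 dx = 135;  ∫_0^3 -6*x dx = -27.
Sum: 729 − 2916/5 − 243/2 + 135 − 27 = 1323/10.
So LHS = 1323/10.
∫_0^3 v(x) φ(x) dx = ∫_0^3 (6*x^5 - 18*x^4 - 2*x^3 + 6*x^2) dx. Term by term:
  ∫_0^3 6*x^5 dx = 729;  ∫_0^3 -18*x^4 dx = -4374/5;  ∫_0^3 -2*x^3 dx = -81/2;
  ∫_0^3 6*x^2 dx = 54.
Sum: 729 − 4374/5 − 81/2 + 54 = -1323/10.
So RHS = -∫_0^3 v(x) φ(x) dx = 1323/10.
LHS = RHS, so the identity holds for this test φ.
Moreover u is smooth here and v(x) = u'(x) = 2 - 6*x**2 pointwise, so the identity holds for every test function. Hence v is the weak derivative of u.


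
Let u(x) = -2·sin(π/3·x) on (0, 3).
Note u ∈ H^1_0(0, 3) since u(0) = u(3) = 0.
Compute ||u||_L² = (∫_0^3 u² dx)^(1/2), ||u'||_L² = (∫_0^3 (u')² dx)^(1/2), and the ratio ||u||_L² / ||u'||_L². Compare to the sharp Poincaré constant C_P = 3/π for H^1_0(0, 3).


||u||_L² / ||u'||_L² = 3/π = C_P.

u(x) = -2·sin(π/3·x), so u'(x) = -2*π*cos(π*x/3)/3.
Writing u(x) = A·sin(kπx/L) with A = -2 and k = 1, use ∫_0^L sin²(kπx/L) dx = L/2 and ∫_0^L cos²(kπx/L) dx = L/2.
u² = 4·sin²(π/3·x) and (u')² = 4*π^2/9·cos²(π/3·x), and each of sin², cos² integrates to L/2 = 3/2 over (0, 3).
∫_0^3 u² dx = 6, so ||u||_L² = sqrt(6).
∫_0^3 (u')² dx = 2*π^2/3, so ||u'||_L² = sqrt(6)*π/3.
Ratio ||u||_L² / ||u'||_L² = 3/π.
Sharp Poincaré constant on H^1_0(0, 3) is C_P = L/π = 3/π, achieved by sin(π/3·x).
This is the k = 1 eigenfunction (up to amplitude), so the ratio equals the sharp Poincaré constant exactly.


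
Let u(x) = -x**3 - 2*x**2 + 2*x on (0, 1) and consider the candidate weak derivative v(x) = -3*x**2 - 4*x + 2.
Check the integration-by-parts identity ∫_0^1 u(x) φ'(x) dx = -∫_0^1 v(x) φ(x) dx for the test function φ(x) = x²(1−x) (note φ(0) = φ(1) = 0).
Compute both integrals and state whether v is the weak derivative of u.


LHS = 2/15, RHS = 2/15. Yes, v = u' weakly.

u(x) = -x**3 - 2*x**2 + 2*x, classical derivative u'(x) = -3*x**2 - 4*x + 2.
φ(x) = x²(1−x), so φ'(x) = x*(2 - 3*x).
Note φ(0) = φ(1) = 0, so the boundary term u·φ vanishes.
LHS = ∫_0^1 u(x) φ'(x) dx = ∫_0^1 (3*x^5 + 4*x^4 - 10*x^3 + 4*x^2) dx. Term by term:
  ∫_0^1 3*x^5 dx = 1/2;  ∫_0^1 4*x^4 dx = 4/5;  ∫_0^1 -10*x^3 dx = -5/2;
  ∫_0^1 4*x^2 dx = 4/3.
Sum: 1/2 + 4/5 − 5/2 + 4/3 = 2/15.
So LHS = 2/15.
∫_0^1 v(x) φ(x) dx = ∫_0^1 (3*x^5 + x^4 - 6*x^3 + 2*x^2) dx. Term by term:
  ∫_0^1 3*x^5 dx = 1/2;  ∫_0^1 x^4 dx = 1/5;  ∫_0^1 -6*x^3 dx = -3/2;
  ∫_0^1 2*x^2 dx = 2/3.
Sum: 1/2 + 1/5 − 3/2 + 2/3 = -2/15.
So RHS = -∫_0^1 v(x) φ(x) dx = 2/15.
LHS = RHS, so the identity holds for this test φ.
Moreover u is smooth here and v(x) = u'(x) = -3*x**2 - 4*x + 2 pointwise, so the identity holds for every test function. Hence v is the weak derivative of u.


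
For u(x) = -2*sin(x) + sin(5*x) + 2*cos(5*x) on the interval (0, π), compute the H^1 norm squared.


||u||_{H^1(0,π)}^2 = 69*π

u'(x) = -10*sin(5*x) - 2*cos(x) + 5*cos(5*x).
Expand u² and (u')² and integrate term by term on (0, π), using: for integers n ≥ 1, ∫_0^π sin²(nx) dx = ∫_0^π cos²(nx) dx = π/2; for n ≠ n', ∫_0^π sin(nx)sin(n'x) dx = ∫_0^π cos(nx)cos(n'x) dx = 0; and by product-to-sum, ∫_0^π sin(nx)cos(n'x) dx = ½∫_0^π [sin((n+n')x) + sin((n−n')x)] dx, which is 0 when n+n' is even and 2n/(n²−n'²) when n+n' is odd (it need not vanish on (0, π)).
  u² squared terms: (-2)²·∫sin(x)² dx = 4·π/2 = 2*π;  (2)²·∫cos(5x)² dx = 4·π/2 = 2*π;  (1)²·∫sin(5x)² dx = 1·π/2 = π/2.
  u² cross terms: 2·(-2)·(2)·∫sin(x)·cos(5x) dx = -8·(0) = 0;  2·(-2)·(1)·∫sin(x)·sin(5x) dx = -4·(0) = 0;  2·(2)·(1)·∫cos(5x)·sin(5x) dx = 4·(0) = 0.
  So ∫_0^π u² dx = 2*π + 2*π + π/2 + 0 + 0 + 0 = 9*π/2.
  (u')² squared terms: (-10)²·∫sin(5x)² dx = 100·π/2 = 50*π;  (-2)²·∫cos(x)² dx = 4·π/2 = 2*π;  (5)²·∫cos(5x)² dx = 25·π/2 = 25*π/2.
  (u')² cross terms: 2·(-10)·(-2)·∫sin(5x)·cos(x) dx = 40·(0) = 0;  2·(-10)·(5)·∫sin(5x)·cos(5x) dx = -100·(0) = 0;  2·(-2)·(5)·∫cos(x)·cos(5x) dx = -20·(0) = 0.
  So ∫_0^π (u')² dx = 50*π + 2*π + 25*π/2 + 0 + 0 + 0 = 129*π/2.
||u||_{H^1}^2 = (9*π/2) + (129*π/2) = 69*π.


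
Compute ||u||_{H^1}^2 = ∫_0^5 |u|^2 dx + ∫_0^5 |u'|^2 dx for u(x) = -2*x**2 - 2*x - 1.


||u||_{H^1}^2 = 5025

The H^1 norm (squared) on an interval (0, L) is
  ||u||_{H^1}^2 = ∫_0^L u(x)^2 dx + ∫_0^L u'(x)^2 dx.
Compute u'(x) = -4*x - 2.
Then u(x)^2 = 4*x**4 + 8*x**3 + 8*x**2 + 4*x + 1 and u'(x)^2 = 16*x**2 + 16*x + 4.
Integrate each monomial from 0 to 5 using ∫_0^5 c·x^n dx = c·5^(n+1)/(n+1):
  ∫_0^5 u(x)^2 dx = ∫_0^5 (4*x^4 + 8*x^3 + 8*x^2 + 4*x + 1) dx. Term by term:
    ∫_0^5 4*x^4 dx = 2500;  ∫_0^5 8*x^3 dx = 1250;  ∫_0^5 8*x^2 dx = 1000/3;
    ∫_0^5 4*x dx = 50;  ∫_0^5 1 dx = 5.
  Sum: 2500 + 1250 + 1000/3 + 50 + 5 = 12415/3.
  ∫_0^5 u'(x)^2 dx = ∫_0^5 (16*x^2 + 16*x + 4) dx. Term by term:
    ∫_0^5 16*x^2 dx = 2000/3;  ∫_0^5 16*x dx = 200;  ∫_0^5 4 dx = 20.
  Sum: 2000/3 + 200 + 20 = 2660/3.
Adding: ||u||_{H^1}^2 = 12415/3 + 2660/3 = 5025.


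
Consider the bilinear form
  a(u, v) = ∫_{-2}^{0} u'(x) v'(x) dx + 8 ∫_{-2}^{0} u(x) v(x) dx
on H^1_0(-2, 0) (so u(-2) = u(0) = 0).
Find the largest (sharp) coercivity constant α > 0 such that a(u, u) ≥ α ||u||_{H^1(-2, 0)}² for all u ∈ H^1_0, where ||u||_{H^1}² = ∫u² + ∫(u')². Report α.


α = 1

Coercivity of a(·,·) on H^1_0(-2, 0) means a(u, u) ≥ α ||u||_{H^1}² for every u ∈ H^1_0.
The interval has length L = 2, and Poincaré/coercivity depend only on L. Here a(u, u) = ∫(u')² + (8)·∫u².
Here c = 8 ≥ 1, so a(u,u) = ∫(u')² + c∫u² ≥ ∫(u')² + ∫u² = ||u||_{H^1}², i.e. α = 1 works. No larger α is possible: a(u,u) ≥ α||u||_{H^1}² means (1−α)∫(u')² ≥ (α−c)∫u², and for the modes u_n = sin(nπ(x−x₀)/L) (x₀ the left endpoint) one has ∫u_n²/∫(u_n')² = (L/(nπ))² → 0, so a(u_n,u_n)/||u_n||_{H^1}² → 1. Hence the optimal constant is α = 1.
Therefore α = 1.


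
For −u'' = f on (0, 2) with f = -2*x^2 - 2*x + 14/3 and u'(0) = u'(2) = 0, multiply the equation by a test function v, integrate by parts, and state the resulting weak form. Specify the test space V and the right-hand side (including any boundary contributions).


V = H^1(0, 2) (no boundary constraint on v; u is determined up to an additive constant); weak form: ∫_0^2 u'v' dx = ∫_0^2 (-2*x^2 - 2*x + 14/3) v dx for all v ∈ V.

Multiply both sides by a test function v and integrate from 0 to 2:
  ∫_0^2 −u''(x) v(x) dx = ∫_0^2 f(x) v(x) dx.
Integrate the LHS by parts once:
  ∫_0^2 −u'' v dx = −[u'(x) v(x)]_0^2 + ∫_0^2 u'(x) v'(x) dx.
Thus ∫_0^2 u'(x) v'(x) dx = ∫_0^2 f(x) v(x) dx + [u'(x) v(x)]_0^2.
Choose V so that boundary terms are either known or forced to vanish.
u has homogeneous Neumann: u'(0) = u'(2) = 0. So [u' v]_0^2 = 0·v(2) − 0·v(0) = 0 for any v; take V = H^1(0, 2).
Weak formulation: find u (satisfying any essential BC) such that ∫_0^2 u'(x) v'(x) dx = ∫_0^2 f v dx for all v ∈ V (homogeneous Neumann, so boundary terms vanish).
Substituting f(x) = -2*x^2 - 2*x + 14/3, the right-hand side is ∫_0^2 (-2*x^2 - 2*x + 14/3) v dx.
Compatibility check (pure Neumann): taking v ≡ 1 ∈ V gives 0 = ∫_0^2 f dx + (0) − (0), i.e. ∫_0^2 f dx must equal u'(0) − u'(2) = 0. Indeed ∫_0^2 (-2*x^2 - 2*x + 14/3) dx = 0, so the data are compatible. The solution is then unique only up to an additive constant (fix it e.g. by requiring ∫_0^2 u dx = 0).
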